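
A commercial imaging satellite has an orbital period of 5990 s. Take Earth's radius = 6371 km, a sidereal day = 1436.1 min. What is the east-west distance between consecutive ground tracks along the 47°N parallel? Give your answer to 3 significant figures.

Node shift per orbit = (5990.0/86166) × 360° = 25.03°.
Equatorial spacing = 25.03 × 111.2 km/° = 2783 km.
At 47° latitude, spacing = 2783 × cos(47°) = 1898 km.

1900 km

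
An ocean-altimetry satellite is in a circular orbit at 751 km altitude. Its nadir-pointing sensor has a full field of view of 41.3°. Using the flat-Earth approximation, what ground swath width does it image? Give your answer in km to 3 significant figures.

566 km

Half-angle = 41.3°/2 = 20.65°.
Swath width ≈ 2h·tan(θ/2) = 2 × 751 × tan(20.65°) = 566.1 km.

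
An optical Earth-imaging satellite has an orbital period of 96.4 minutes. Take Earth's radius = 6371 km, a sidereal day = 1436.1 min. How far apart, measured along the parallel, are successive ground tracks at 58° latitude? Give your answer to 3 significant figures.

1420 km

T = 96.4 min = 5784.0 s.
Node shift per orbit = (5784.0/86166) × 360° = 24.17°.
Equatorial spacing = 24.17 × 111.2 km/° = 2687 km.
At 58° latitude, spacing = 2687 × cos(58°) = 1424 km.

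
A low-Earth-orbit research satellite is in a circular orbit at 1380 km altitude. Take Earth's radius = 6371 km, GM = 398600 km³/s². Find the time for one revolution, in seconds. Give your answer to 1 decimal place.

6791.2 seconds

Semi-major axis a = 6371 + 1380 = 7751 km. Period T = 2π√(a³/μ) = 2π√(7751³/398600) = 6791.2 s = 113.19 min.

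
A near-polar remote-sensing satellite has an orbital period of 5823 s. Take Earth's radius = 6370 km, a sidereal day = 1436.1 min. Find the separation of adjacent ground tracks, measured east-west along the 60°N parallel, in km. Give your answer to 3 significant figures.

Node shift per orbit = (5823.0/86166) × 360° = 24.33°.
Equatorial spacing = 24.33 × 111.2 km/° = 2705 km.
At 60° latitude, spacing = 2705 × cos(60°) = 1352 km.

1350 km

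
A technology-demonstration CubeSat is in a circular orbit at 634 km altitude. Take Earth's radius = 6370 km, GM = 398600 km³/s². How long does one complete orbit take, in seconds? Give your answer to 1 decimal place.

Semi-major axis a = 6370 + 634 = 7004 km. Period T = 2π√(a³/μ) = 2π√(7004³/398600) = 5833.5 s = 97.23 min.

5833.5 seconds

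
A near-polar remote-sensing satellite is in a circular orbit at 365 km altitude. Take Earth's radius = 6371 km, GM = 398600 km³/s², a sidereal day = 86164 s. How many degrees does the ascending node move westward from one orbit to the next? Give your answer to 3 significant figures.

23.0°

Semi-major axis a = 6371 + 365 = 6736 km. Period T = 2π√(a³/μ) = 2π√(6736³/398600) = 5501.9 s = 91.70 min.
During one orbit Earth rotates (5501.9 / 86164) × 360° = 22.99°.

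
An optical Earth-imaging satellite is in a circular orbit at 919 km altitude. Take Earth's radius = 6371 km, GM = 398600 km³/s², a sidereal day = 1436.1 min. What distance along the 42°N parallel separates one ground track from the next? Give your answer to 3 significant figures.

Semi-major axis a = 6371 + 919 = 7290 km. Period T = 2π√(a³/μ) = 2π√(7290³/398600) = 6194.4 s = 103.24 min.
Node shift per orbit = (6194.4/86166) × 360° = 25.88°.
Equatorial spacing = 25.88 × 111.2 km/° = 2878 km.
At 42° latitude, spacing = 2878 × cos(42°) = 2139 km.

2140 km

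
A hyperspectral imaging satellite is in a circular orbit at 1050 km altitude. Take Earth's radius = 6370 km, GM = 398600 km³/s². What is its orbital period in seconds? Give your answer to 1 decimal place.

Semi-major axis a = 6370 + 1050 = 7420 km. Period T = 2π√(a³/μ) = 2π√(7420³/398600) = 6360.9 s = 106.01 min.

6360.9 seconds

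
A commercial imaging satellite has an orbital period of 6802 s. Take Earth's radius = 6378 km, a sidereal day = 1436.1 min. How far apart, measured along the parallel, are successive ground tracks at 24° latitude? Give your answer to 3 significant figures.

Node shift per orbit = (6802.0/86166) × 360° = 28.42°.
Equatorial spacing = 28.42 × 111.3 km/° = 3163 km.
At 24° latitude, spacing = 3163 × cos(24°) = 2890 km.

2890 km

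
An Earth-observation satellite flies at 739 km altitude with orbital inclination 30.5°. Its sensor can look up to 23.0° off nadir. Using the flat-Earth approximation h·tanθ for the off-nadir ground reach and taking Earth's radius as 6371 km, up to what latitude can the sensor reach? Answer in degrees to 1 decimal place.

For a prograde orbit the ground track reaches latitude ±i = ±30.5°.
Sensor half-swath on the ground ≈ 739·tan(23.0°) = 314 km = 2.82° of latitude.
Maximum observable latitude ≈ 30.5 + 2.82 = 33.3°.

33.3°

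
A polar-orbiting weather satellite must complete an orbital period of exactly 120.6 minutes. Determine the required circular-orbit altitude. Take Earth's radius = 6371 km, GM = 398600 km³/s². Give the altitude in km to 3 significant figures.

T = 120.6 min = 7236.0 s.
From T = 2π√(a³/μ): a = (μ T²/4π²)^(1/3) = (398600 × 7236.0² / 4π²)^(1/3) = 8086 km.
Altitude h = a − R = 8086 − 6371 = 1715 km.

1710 km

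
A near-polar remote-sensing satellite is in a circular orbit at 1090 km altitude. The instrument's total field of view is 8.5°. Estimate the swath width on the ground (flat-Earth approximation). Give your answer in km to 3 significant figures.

162 km

Half-angle = 8.5°/2 = 4.25°.
Swath width ≈ 2h·tan(θ/2) = 2 × 1090 × tan(4.25°) = 162.0 km.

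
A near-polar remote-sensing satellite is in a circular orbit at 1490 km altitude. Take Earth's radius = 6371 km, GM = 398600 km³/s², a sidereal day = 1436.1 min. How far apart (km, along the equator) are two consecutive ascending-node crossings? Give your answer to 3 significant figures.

3220 km

Semi-major axis a = 6371 + 1490 = 7861 km. Period T = 2π√(a³/μ) = 2π√(7861³/398600) = 6936.3 s = 115.61 min.
During one orbit Earth rotates (6936.3 / 86166) × 360° = 28.98°.
At the equator that is 28.98° × (2π·6371/360) km/° = 28.98 × 111.2 = 3222 km.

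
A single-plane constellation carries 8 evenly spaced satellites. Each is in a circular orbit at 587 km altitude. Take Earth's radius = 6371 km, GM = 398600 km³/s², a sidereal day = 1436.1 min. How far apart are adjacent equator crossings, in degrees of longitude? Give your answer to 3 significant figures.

Semi-major axis a = 6371 + 587 = 6958 km. Period T = 2π√(a³/μ) = 2π√(6958³/398600) = 5776.1 s = 96.27 min.
Single-satellite node shift = (5776.1/86166) × 360° = 24.13°.
With 8 satellites evenly phased, successive equator crossings are 24.13/8 = 3.017° apart.

3.02°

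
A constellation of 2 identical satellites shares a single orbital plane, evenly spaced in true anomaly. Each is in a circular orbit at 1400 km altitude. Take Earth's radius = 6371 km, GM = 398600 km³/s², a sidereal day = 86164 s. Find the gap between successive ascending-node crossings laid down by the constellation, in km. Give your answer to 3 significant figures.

1580 km

Semi-major axis a = 6371 + 1400 = 7771 km. Period T = 2π√(a³/μ) = 2π√(7771³/398600) = 6817.5 s = 113.63 min.
Single-satellite node shift = (6817.5/86164) × 360° = 28.48°.
With 2 satellites evenly phased, successive equator crossings are 28.48/2 = 14.242° apart.
That is 14.242 × 111.2 = 1584 km at the equator.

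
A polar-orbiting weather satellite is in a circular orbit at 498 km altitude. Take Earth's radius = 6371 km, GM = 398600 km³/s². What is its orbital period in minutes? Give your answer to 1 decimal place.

Semi-major axis a = 6371 + 498 = 6869 km. Period T = 2π√(a³/μ) = 2π√(6869³/398600) = 5665.7 s = 94.43 min.

94.4 min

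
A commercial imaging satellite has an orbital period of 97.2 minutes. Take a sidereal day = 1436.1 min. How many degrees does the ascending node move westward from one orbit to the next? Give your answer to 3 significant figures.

24.4°

T = 97.2 min = 5832.0 s.
During one orbit Earth rotates (5832.0 / 86166) × 360° = 24.37°.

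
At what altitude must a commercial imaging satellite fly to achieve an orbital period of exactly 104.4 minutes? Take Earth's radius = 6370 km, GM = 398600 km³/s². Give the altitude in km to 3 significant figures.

T = 104.4 min = 6264.0 s.
From T = 2π√(a³/μ): a = (μ T²/4π²)^(1/3) = (398600 × 6264.0² / 4π²)^(1/3) = 7344 km.
Altitude h = a − R = 7344 − 6370 = 974 km.

974 km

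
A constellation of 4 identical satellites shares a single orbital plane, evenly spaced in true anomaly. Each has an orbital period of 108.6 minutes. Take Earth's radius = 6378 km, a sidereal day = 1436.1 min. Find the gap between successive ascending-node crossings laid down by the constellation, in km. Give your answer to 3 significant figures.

T = 108.6 min = 6516.0 s.
Single-satellite node shift = (6516.0/86166) × 360° = 27.22°.
With 4 satellites evenly phased, successive equator crossings are 27.22/4 = 6.806° apart.
That is 6.806 × 111.3 = 758 km at the equator.

758 km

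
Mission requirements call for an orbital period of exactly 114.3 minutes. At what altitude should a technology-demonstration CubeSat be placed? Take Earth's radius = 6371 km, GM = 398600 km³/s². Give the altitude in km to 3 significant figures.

T = 114.3 min = 6858.0 s.
From T = 2π√(a³/μ): a = (μ T²/4π²)^(1/3) = (398600 × 6858.0² / 4π²)^(1/3) = 7802 km.
Altitude h = a − R = 7802 − 6371 = 1431 km.

1430 km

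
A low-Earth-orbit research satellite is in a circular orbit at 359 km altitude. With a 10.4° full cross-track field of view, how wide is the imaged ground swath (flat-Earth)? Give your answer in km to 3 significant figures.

65.3 km

Half-angle = 10.4°/2 = 5.2°.
Swath width ≈ 2h·tan(θ/2) = 2 × 359 × tan(5.2°) = 65.3 km.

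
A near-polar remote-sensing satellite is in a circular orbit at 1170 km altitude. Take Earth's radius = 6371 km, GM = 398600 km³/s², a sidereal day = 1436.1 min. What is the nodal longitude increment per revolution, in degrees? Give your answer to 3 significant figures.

27.2°

Semi-major axis a = 6371 + 1170 = 7541 km. Period T = 2π√(a³/μ) = 2π√(7541³/398600) = 6517.1 s = 108.62 min.
During one orbit Earth rotates (6517.1 / 86166) × 360° = 27.23°.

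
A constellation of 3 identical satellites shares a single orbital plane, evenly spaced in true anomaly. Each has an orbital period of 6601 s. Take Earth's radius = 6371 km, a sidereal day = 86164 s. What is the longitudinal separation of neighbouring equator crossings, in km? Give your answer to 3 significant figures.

Single-satellite node shift = (6601.0/86164) × 360° = 27.58°.
With 3 satellites evenly phased, successive equator crossings are 27.58/3 = 9.193° apart.
That is 9.193 × 111.2 = 1022 km at the equator.

1020 km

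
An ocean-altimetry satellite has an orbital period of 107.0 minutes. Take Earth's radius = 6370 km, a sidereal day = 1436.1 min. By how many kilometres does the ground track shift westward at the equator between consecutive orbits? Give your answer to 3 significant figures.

2980 km

T = 107.0 min = 6420.0 s.
During one orbit Earth rotates (6420.0 / 86166) × 360° = 26.82°.
At the equator that is 26.82° × (2π·6370/360) km/° = 26.82 × 111.2 = 2982 km.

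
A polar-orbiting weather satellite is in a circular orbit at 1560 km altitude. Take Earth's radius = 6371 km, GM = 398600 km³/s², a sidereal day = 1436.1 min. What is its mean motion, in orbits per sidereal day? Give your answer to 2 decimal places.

Semi-major axis a = 6371 + 1560 = 7931 km. Period T = 2π√(a³/μ) = 2π√(7931³/398600) = 7029.2 s = 117.15 min.
Orbits per sidereal day = 86166 / 7029.2 = 12.258.

12.26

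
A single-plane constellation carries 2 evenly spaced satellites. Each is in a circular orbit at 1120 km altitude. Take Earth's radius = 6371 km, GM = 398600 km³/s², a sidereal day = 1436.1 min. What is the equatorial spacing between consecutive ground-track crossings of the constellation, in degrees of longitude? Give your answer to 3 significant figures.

13.5°

Semi-major axis a = 6371 + 1120 = 7491 km. Period T = 2π√(a³/μ) = 2π√(7491³/398600) = 6452.4 s = 107.54 min.
Single-satellite node shift = (6452.4/86166) × 360° = 26.96°.
With 2 satellites evenly phased, successive equator crossings are 26.96/2 = 13.479° apart.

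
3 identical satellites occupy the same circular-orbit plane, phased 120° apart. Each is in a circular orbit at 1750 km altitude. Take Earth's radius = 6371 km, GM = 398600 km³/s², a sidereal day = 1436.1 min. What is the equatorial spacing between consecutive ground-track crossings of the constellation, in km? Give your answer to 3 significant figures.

Semi-major axis a = 6371 + 1750 = 8121 km. Period T = 2π√(a³/μ) = 2π√(8121³/398600) = 7283.3 s = 121.39 min.
Single-satellite node shift = (7283.3/86166) × 360° = 30.43°.
With 3 satellites evenly phased, successive equator crossings are 30.43/3 = 10.143° apart.
That is 10.143 × 111.2 = 1128 km at the equator.

1130 km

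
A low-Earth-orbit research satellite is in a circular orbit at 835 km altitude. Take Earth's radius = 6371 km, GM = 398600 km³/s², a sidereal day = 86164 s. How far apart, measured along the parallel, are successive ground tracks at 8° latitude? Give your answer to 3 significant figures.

2800 km

Semi-major axis a = 6371 + 835 = 7206 km. Period T = 2π√(a³/μ) = 2π√(7206³/398600) = 6087.7 s = 101.46 min.
Node shift per orbit = (6087.7/86164) × 360° = 25.43°.
Equatorial spacing = 25.43 × 111.2 km/° = 2828 km.
At 8° latitude, spacing = 2828 × cos(8°) = 2801 km.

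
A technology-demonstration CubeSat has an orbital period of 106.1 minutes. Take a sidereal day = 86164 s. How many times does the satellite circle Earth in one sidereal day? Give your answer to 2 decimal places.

13.54

T = 106.1 min = 6366.0 s.
Orbits per sidereal day = 86164 / 6366.0 = 13.535.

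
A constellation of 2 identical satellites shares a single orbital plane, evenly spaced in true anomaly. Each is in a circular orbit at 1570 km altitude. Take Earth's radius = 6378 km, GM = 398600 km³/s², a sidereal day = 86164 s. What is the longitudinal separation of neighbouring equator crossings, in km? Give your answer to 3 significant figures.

1640 km

Semi-major axis a = 6378 + 1570 = 7948 km. Period T = 2π√(a³/μ) = 2π√(7948³/398600) = 7051.8 s = 117.53 min.
Single-satellite node shift = (7051.8/86164) × 360° = 29.46°.
With 2 satellites evenly phased, successive equator crossings are 29.46/2 = 14.731° apart.
That is 14.731 × 111.3 = 1640 km at the equator.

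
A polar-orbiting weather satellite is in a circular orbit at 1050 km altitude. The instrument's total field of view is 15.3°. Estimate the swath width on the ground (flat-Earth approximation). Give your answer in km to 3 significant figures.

282 km

Half-angle = 15.3°/2 = 7.65°.
Swath width ≈ 2h·tan(θ/2) = 2 × 1050 × tan(7.65°) = 282.1 km.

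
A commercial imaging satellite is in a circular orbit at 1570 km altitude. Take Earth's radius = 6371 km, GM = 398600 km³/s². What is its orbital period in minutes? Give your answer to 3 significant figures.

Semi-major axis a = 6371 + 1570 = 7941 km. Period T = 2π√(a³/μ) = 2π√(7941³/398600) = 7042.5 s = 117.37 min.

117 min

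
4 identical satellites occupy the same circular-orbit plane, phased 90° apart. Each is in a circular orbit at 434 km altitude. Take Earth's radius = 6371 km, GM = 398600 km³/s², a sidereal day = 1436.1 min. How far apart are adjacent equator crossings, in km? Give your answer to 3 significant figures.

649 km

Semi-major axis a = 6371 + 434 = 6805 km. Period T = 2π√(a³/μ) = 2π√(6805³/398600) = 5586.7 s = 93.11 min.
Single-satellite node shift = (5586.7/86166) × 360° = 23.34°.
With 4 satellites evenly phased, successive equator crossings are 23.34/4 = 5.835° apart.
That is 5.835 × 111.2 = 649 km at the equator.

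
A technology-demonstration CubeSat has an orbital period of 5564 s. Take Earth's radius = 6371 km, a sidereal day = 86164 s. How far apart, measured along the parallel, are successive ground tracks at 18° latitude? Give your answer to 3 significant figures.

2460 km

Node shift per orbit = (5564.0/86164) × 360° = 23.25°.
Equatorial spacing = 23.25 × 111.2 km/° = 2585 km.
At 18° latitude, spacing = 2585 × cos(18°) = 2458 km.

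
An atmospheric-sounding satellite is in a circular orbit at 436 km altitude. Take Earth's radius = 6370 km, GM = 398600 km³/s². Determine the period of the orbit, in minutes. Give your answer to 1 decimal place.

93.1 min

Semi-major axis a = 6370 + 436 = 6806 km. Period T = 2π√(a³/μ) = 2π√(6806³/398600) = 5587.9 s = 93.13 min.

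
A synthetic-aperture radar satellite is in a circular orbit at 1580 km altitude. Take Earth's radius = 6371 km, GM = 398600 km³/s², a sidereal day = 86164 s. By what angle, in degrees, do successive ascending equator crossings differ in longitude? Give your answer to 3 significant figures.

Semi-major axis a = 6371 + 1580 = 7951 km. Period T = 2π√(a³/μ) = 2π√(7951³/398600) = 7055.8 s = 117.60 min.
During one orbit Earth rotates (7055.8 / 86164) × 360° = 29.48°.

29.5°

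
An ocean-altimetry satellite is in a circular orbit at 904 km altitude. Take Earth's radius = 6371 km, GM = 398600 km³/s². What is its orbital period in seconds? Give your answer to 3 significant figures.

Semi-major axis a = 6371 + 904 = 7275 km. Period T = 2π√(a³/μ) = 2π√(7275³/398600) = 6175.3 s = 102.92 min.

6180 seconds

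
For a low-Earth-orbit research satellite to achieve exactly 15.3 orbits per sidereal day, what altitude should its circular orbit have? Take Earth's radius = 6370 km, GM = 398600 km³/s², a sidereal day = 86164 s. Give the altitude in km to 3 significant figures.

Required period T = 86164 / 15.3 = 5631.6 s.
From T = 2π√(a³/μ): a = (μ T²/4π²)^(1/3) = (398600 × 5631.6² / 4π²)^(1/3) = 6841 km.
Altitude h = a − R = 6841 − 6370 = 471 km.

471 km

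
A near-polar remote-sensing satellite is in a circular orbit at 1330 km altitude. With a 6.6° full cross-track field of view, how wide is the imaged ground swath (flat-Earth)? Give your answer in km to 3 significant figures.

153 km

Half-angle = 6.6°/2 = 3.3°.
Swath width ≈ 2h·tan(θ/2) = 2 × 1330 × tan(3.3°) = 153.4 km.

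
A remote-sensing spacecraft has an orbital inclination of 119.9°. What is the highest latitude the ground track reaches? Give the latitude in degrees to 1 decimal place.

60.1°

Retrograde orbit: the ground track reaches ±(180° − i) = ±(180 − 119.9) = ±60.1°.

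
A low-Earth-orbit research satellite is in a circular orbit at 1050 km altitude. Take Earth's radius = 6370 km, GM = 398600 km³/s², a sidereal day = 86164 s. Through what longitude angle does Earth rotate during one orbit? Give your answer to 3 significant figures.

Semi-major axis a = 6370 + 1050 = 7420 km. Period T = 2π√(a³/μ) = 2π√(7420³/398600) = 6360.9 s = 106.01 min.
During one orbit Earth rotates (6360.9 / 86164) × 360° = 26.58°.

26.6°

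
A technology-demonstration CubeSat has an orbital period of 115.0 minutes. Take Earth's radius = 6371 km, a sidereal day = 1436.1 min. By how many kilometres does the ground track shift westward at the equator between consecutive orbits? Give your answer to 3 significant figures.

T = 115.0 min = 6900.0 s.
During one orbit Earth rotates (6900.0 / 86166) × 360° = 28.83°.
At the equator that is 28.83° × (2π·6371/360) km/° = 28.83 × 111.2 = 3206 km.

3210 km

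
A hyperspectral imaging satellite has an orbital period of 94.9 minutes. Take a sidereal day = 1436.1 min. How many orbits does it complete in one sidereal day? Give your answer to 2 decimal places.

T = 94.9 min = 5694.0 s.
Orbits per sidereal day = 86166 / 5694.0 = 15.133.

15.13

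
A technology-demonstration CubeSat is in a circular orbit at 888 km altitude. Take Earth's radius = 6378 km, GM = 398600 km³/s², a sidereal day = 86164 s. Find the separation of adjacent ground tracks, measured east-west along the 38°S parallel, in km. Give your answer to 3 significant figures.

2260 km

Semi-major axis a = 6378 + 888 = 7266 km. Period T = 2π√(a³/μ) = 2π√(7266³/398600) = 6163.9 s = 102.73 min.
Node shift per orbit = (6163.9/86164) × 360° = 25.75°.
Equatorial spacing = 25.75 × 111.3 km/° = 2867 km.
At 38° latitude, spacing = 2867 × cos(38°) = 2259 km.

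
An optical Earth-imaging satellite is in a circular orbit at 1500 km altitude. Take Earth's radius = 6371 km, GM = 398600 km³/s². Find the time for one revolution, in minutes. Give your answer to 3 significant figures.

Semi-major axis a = 6371 + 1500 = 7871 km. Period T = 2π√(a³/μ) = 2π√(7871³/398600) = 6949.5 s = 115.83 min.

116 min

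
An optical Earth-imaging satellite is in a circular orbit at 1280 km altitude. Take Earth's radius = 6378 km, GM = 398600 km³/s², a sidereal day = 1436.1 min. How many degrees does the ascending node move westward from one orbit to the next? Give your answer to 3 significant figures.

27.9°

Semi-major axis a = 6378 + 1280 = 7658 km. Period T = 2π√(a³/μ) = 2π√(7658³/398600) = 6669.4 s = 111.16 min.
During one orbit Earth rotates (6669.4 / 86166) × 360° = 27.86°.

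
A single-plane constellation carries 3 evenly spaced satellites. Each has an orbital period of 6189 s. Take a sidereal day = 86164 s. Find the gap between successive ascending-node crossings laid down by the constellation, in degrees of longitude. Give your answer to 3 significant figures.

8.62°

Single-satellite node shift = (6189.0/86164) × 360° = 25.86°.
With 3 satellites evenly phased, successive equator crossings are 25.86/3 = 8.619° apart.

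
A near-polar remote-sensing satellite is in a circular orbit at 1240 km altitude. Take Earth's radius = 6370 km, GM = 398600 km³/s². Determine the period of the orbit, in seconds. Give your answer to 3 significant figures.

Semi-major axis a = 6370 + 1240 = 7610 km. Period T = 2π√(a³/μ) = 2π√(7610³/398600) = 6606.8 s = 110.11 min.

6610 seconds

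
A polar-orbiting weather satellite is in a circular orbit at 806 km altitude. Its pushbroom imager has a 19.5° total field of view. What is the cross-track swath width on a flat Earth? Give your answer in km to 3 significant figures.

Half-angle = 19.5°/2 = 9.75°.
Swath width ≈ 2h·tan(θ/2) = 2 × 806 × tan(9.75°) = 277.0 km.

277 km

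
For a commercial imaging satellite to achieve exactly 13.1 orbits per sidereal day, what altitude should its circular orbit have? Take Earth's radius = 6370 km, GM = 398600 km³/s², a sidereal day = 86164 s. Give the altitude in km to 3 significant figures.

Required period T = 86164 / 13.1 = 6577.4 s.
From T = 2π√(a³/μ): a = (μ T²/4π²)^(1/3) = (398600 × 6577.4² / 4π²)^(1/3) = 7587 km.
Altitude h = a − R = 7587 − 6370 = 1217 km.

1220 km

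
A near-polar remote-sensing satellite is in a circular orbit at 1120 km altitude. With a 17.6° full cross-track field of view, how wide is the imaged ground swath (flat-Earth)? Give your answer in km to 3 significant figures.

Half-angle = 17.6°/2 = 8.8°.
Swath width ≈ 2h·tan(θ/2) = 2 × 1120 × tan(8.8°) = 346.8 km.

347 km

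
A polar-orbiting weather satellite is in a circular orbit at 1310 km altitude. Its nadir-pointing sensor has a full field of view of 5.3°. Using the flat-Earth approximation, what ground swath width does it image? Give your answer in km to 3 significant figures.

121 km

Half-angle = 5.3°/2 = 2.65°.
Swath width ≈ 2h·tan(θ/2) = 2 × 1310 × tan(2.65°) = 121.3 km.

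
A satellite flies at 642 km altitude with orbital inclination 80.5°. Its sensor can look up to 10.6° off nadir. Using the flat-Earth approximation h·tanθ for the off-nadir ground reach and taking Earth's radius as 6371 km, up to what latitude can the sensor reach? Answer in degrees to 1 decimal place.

81.6°

For a prograde orbit the ground track reaches latitude ±i = ±80.5°.
Sensor half-swath on the ground ≈ 642·tan(10.6°) = 120 km = 1.08° of latitude.
Maximum observable latitude ≈ 80.5 + 1.08 = 81.6°.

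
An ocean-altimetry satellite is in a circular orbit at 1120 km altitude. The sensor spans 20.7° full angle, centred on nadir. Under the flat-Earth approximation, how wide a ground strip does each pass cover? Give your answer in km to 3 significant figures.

Half-angle = 20.7°/2 = 10.35°.
Swath width ≈ 2h·tan(θ/2) = 2 × 1120 × tan(10.35°) = 409.1 km.

409 km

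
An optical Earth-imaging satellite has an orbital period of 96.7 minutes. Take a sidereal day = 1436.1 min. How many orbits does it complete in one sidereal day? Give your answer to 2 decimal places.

14.85

T = 96.7 min = 5802.0 s.
Orbits per sidereal day = 86166 / 5802.0 = 14.851.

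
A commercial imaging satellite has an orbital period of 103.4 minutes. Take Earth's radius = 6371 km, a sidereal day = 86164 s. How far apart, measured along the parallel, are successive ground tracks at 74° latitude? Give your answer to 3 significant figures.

794 km

T = 103.4 min = 6204.0 s.
Node shift per orbit = (6204.0/86164) × 360° = 25.92°.
Equatorial spacing = 25.92 × 111.2 km/° = 2882 km.
At 74° latitude, spacing = 2882 × cos(74°) = 794 km.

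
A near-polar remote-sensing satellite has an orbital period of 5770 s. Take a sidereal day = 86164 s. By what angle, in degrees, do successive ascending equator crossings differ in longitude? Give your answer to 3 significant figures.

24.1°

During one orbit Earth rotates (5770.0 / 86164) × 360° = 24.11°.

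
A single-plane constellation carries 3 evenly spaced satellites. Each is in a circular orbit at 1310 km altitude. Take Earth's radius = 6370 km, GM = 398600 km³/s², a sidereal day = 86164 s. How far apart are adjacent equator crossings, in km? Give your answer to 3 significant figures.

1040 km

Semi-major axis a = 6370 + 1310 = 7680 km. Period T = 2π√(a³/μ) = 2π√(7680³/398600) = 6698.1 s = 111.64 min.
Single-satellite node shift = (6698.1/86164) × 360° = 27.99°.
With 3 satellites evenly phased, successive equator crossings are 27.99/3 = 9.328° apart.
That is 9.328 × 111.2 = 1037 km at the equator.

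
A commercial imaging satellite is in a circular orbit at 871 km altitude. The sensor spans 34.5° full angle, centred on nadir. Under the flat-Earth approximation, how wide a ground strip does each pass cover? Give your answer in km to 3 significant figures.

Half-angle = 34.5°/2 = 17.25°.
Swath width ≈ 2h·tan(θ/2) = 2 × 871 × tan(17.25°) = 540.9 km.

541 km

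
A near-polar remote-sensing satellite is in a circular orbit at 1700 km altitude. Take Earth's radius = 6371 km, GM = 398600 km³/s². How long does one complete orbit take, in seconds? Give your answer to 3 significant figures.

Semi-major axis a = 6371 + 1700 = 8071 km. Period T = 2π√(a³/μ) = 2π√(8071³/398600) = 7216.1 s = 120.27 min.

7220 seconds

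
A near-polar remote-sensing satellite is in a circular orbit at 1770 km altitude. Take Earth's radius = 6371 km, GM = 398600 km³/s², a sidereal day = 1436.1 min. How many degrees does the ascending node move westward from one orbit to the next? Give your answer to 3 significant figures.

Semi-major axis a = 6371 + 1770 = 8141 km. Period T = 2π√(a³/μ) = 2π√(8141³/398600) = 7310.2 s = 121.84 min.
During one orbit Earth rotates (7310.2 / 86166) × 360° = 30.54°.

30.5°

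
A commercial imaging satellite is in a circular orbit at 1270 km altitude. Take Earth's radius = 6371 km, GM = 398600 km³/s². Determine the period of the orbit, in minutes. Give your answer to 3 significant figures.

111 min

Semi-major axis a = 6371 + 1270 = 7641 km. Period T = 2π√(a³/μ) = 2π√(7641³/398600) = 6647.2 s = 110.79 min.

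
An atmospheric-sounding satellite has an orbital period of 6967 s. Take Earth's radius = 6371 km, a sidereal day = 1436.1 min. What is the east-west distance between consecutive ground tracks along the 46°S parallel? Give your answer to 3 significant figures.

Node shift per orbit = (6967.0/86166) × 360° = 29.11°.
Equatorial spacing = 29.11 × 111.2 km/° = 3237 km.
At 46° latitude, spacing = 3237 × cos(46°) = 2248 km.

2250 km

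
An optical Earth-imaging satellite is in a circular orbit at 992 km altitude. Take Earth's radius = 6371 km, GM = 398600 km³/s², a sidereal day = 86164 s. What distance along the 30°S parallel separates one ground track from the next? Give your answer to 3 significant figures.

2530 km

Semi-major axis a = 6371 + 992 = 7363 km. Period T = 2π√(a³/μ) = 2π√(7363³/398600) = 6287.7 s = 104.80 min.
Node shift per orbit = (6287.7/86164) × 360° = 26.27°.
Equatorial spacing = 26.27 × 111.2 km/° = 2921 km.
At 30° latitude, spacing = 2921 × cos(30°) = 2530 km.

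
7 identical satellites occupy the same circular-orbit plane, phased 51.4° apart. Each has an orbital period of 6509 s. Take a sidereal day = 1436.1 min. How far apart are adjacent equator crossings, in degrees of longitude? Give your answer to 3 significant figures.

Single-satellite node shift = (6509.0/86166) × 360° = 27.19°.
With 7 satellites evenly phased, successive equator crossings are 27.19/7 = 3.885° apart.

3.88°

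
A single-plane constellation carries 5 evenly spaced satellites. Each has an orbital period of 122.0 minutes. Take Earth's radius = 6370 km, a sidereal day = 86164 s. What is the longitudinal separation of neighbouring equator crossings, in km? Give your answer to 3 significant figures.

T = 122.0 min = 7320.0 s.
Single-satellite node shift = (7320.0/86164) × 360° = 30.58°.
With 5 satellites evenly phased, successive equator crossings are 30.58/5 = 6.117° apart.
That is 6.117 × 111.2 = 680 km at the equator.

680 km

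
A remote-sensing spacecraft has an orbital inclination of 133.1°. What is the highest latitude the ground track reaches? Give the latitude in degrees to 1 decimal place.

46.9°

Retrograde orbit: the ground track reaches ±(180° − i) = ±(180 − 133.1) = ±46.9°.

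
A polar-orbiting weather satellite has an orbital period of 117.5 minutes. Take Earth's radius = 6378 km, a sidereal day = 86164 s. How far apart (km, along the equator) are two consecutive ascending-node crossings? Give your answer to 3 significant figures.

T = 117.5 min = 7050.0 s.
During one orbit Earth rotates (7050.0 / 86164) × 360° = 29.46°.
At the equator that is 29.46° × (2π·6378/360) km/° = 29.46 × 111.3 = 3279 km.

3280 km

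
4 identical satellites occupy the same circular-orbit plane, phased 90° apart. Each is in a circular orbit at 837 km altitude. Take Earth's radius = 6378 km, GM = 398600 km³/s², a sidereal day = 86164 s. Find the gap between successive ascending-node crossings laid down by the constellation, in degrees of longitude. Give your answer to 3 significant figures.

6.37°

Semi-major axis a = 6378 + 837 = 7215 km. Period T = 2π√(a³/μ) = 2π√(7215³/398600) = 6099.1 s = 101.65 min.
Single-satellite node shift = (6099.1/86164) × 360° = 25.48°.
With 4 satellites evenly phased, successive equator crossings are 25.48/4 = 6.371° apart.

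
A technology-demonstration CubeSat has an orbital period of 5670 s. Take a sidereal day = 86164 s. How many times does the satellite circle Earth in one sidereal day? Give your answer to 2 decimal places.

Orbits per sidereal day = 86164 / 5670.0 = 15.196.

15.20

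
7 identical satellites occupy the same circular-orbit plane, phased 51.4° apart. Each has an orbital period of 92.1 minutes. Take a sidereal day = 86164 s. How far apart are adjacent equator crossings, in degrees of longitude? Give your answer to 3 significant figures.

T = 92.1 min = 5526.0 s.
Single-satellite node shift = (5526.0/86164) × 360° = 23.09°.
With 7 satellites evenly phased, successive equator crossings are 23.09/7 = 3.298° apart.

3.30°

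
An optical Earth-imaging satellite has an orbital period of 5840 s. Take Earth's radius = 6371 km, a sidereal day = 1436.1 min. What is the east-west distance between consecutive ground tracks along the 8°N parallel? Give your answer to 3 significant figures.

2690 km

Node shift per orbit = (5840.0/86166) × 360° = 24.40°.
Equatorial spacing = 24.40 × 111.2 km/° = 2713 km.
At 8° latitude, spacing = 2713 × cos(8°) = 2687 km.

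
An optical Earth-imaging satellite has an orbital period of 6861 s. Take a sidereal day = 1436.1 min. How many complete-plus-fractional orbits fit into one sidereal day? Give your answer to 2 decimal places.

12.56

Orbits per sidereal day = 86166 / 6861.0 = 12.559.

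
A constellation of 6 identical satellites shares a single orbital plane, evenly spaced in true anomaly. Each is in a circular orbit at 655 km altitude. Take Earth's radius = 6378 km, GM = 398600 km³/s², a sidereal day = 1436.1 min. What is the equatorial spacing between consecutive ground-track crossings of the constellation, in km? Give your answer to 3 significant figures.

Semi-major axis a = 6378 + 655 = 7033 km. Period T = 2π√(a³/μ) = 2π√(7033³/398600) = 5869.8 s = 97.83 min.
Single-satellite node shift = (5869.8/86166) × 360° = 24.52°.
With 6 satellites evenly phased, successive equator crossings are 24.52/6 = 4.087° apart.
That is 4.087 × 111.3 = 455 km at the equator.

455 km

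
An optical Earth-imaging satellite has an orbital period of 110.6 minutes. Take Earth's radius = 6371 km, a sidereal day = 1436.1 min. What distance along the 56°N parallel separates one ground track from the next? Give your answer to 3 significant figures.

1720 km

T = 110.6 min = 6636.0 s.
Node shift per orbit = (6636.0/86166) × 360° = 27.73°.
Equatorial spacing = 27.73 × 111.2 km/° = 3083 km.
At 56° latitude, spacing = 3083 × cos(56°) = 1724 km.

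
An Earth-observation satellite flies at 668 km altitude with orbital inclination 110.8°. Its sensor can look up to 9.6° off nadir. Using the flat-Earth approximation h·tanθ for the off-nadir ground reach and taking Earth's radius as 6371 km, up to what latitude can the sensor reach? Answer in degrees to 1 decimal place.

Retrograde orbit: the ground track reaches ±(180° − i) = ±(180 − 110.8) = ±69.2°.
Sensor half-swath on the ground ≈ 668·tan(9.6°) = 113 km = 1.02° of latitude.
Maximum observable latitude ≈ 69.2 + 1.02 = 70.2°.

70.2°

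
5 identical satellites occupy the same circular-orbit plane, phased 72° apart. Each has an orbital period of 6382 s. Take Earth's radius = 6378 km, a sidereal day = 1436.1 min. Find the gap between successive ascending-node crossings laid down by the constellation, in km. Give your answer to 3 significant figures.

Single-satellite node shift = (6382.0/86166) × 360° = 26.66°.
With 5 satellites evenly phased, successive equator crossings are 26.66/5 = 5.333° apart.
That is 5.333 × 111.3 = 594 km at the equator.

594 km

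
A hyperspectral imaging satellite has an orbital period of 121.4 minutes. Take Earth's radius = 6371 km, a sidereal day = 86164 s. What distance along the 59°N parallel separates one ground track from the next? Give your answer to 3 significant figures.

1740 km

T = 121.4 min = 7284.0 s.
Node shift per orbit = (7284.0/86164) × 360° = 30.43°.
Equatorial spacing = 30.43 × 111.2 km/° = 3384 km.
At 59° latitude, spacing = 3384 × cos(59°) = 1743 km.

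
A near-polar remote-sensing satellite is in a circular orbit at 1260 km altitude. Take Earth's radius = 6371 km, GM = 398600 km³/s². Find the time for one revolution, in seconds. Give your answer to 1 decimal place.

6634.1 seconds

Semi-major axis a = 6371 + 1260 = 7631 km. Period T = 2π√(a³/μ) = 2π√(7631³/398600) = 6634.1 s = 110.57 min.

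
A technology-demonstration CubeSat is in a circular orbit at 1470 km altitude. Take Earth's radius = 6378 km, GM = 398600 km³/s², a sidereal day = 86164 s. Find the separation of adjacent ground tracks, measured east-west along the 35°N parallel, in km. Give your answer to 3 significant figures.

Semi-major axis a = 6378 + 1470 = 7848 km. Period T = 2π√(a³/μ) = 2π√(7848³/398600) = 6919.1 s = 115.32 min.
Node shift per orbit = (6919.1/86164) × 360° = 28.91°.
Equatorial spacing = 28.91 × 111.3 km/° = 3218 km.
At 35° latitude, spacing = 3218 × cos(35°) = 2636 km.

2640 km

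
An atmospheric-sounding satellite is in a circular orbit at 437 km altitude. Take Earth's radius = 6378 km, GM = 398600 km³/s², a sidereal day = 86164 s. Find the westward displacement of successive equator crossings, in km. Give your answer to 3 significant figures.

Semi-major axis a = 6378 + 437 = 6815 km. Period T = 2π√(a³/μ) = 2π√(6815³/398600) = 5599.0 s = 93.32 min.
During one orbit Earth rotates (5599.0 / 86164) × 360° = 23.39°.
At the equator that is 23.39° × (2π·6378/360) km/° = 23.39 × 111.3 = 2604 km.

2600 km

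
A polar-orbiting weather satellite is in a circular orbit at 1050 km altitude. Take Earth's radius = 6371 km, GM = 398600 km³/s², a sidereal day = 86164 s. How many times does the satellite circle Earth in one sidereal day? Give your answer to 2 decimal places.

Semi-major axis a = 6371 + 1050 = 7421 km. Period T = 2π√(a³/μ) = 2π√(7421³/398600) = 6362.2 s = 106.04 min.
Orbits per sidereal day = 86164 / 6362.2 = 13.543.

13.54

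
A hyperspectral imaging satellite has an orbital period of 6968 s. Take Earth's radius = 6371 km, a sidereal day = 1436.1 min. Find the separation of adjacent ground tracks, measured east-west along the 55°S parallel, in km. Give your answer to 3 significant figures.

1860 km

Node shift per orbit = (6968.0/86166) × 360° = 29.11°.
Equatorial spacing = 29.11 × 111.2 km/° = 3237 km.
At 55° latitude, spacing = 3237 × cos(55°) = 1857 km.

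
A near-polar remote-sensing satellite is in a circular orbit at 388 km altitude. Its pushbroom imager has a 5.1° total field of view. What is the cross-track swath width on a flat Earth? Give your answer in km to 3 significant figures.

Half-angle = 5.1°/2 = 2.55°.
Swath width ≈ 2h·tan(θ/2) = 2 × 388 × tan(2.55°) = 34.6 km.

34.6 km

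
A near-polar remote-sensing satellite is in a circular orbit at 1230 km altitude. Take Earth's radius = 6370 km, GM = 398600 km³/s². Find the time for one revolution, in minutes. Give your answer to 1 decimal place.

Semi-major axis a = 6370 + 1230 = 7600 km. Period T = 2π√(a³/μ) = 2π√(7600³/398600) = 6593.7 s = 109.90 min.

109.9 min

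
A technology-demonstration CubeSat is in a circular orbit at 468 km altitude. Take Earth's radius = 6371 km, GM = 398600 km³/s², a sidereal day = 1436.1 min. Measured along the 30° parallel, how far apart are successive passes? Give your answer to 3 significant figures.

2260 km

Semi-major axis a = 6371 + 468 = 6839 km. Period T = 2π√(a³/μ) = 2π√(6839³/398600) = 5628.6 s = 93.81 min.
Node shift per orbit = (5628.6/86166) × 360° = 23.52°.
Equatorial spacing = 23.52 × 111.2 km/° = 2615 km.
At 30° latitude, spacing = 2615 × cos(30°) = 2265 km.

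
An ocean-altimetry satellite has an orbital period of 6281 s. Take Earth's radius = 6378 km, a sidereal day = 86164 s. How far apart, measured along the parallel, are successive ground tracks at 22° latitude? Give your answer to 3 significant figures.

2710 km

Node shift per orbit = (6281.0/86164) × 360° = 26.24°.
Equatorial spacing = 26.24 × 111.3 km/° = 2921 km.
At 22° latitude, spacing = 2921 × cos(22°) = 2709 km.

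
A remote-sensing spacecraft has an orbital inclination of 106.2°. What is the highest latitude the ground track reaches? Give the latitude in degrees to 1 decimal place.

73.8°

Retrograde orbit: the ground track reaches ±(180° − i) = ±(180 − 106.2) = ±73.8°.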